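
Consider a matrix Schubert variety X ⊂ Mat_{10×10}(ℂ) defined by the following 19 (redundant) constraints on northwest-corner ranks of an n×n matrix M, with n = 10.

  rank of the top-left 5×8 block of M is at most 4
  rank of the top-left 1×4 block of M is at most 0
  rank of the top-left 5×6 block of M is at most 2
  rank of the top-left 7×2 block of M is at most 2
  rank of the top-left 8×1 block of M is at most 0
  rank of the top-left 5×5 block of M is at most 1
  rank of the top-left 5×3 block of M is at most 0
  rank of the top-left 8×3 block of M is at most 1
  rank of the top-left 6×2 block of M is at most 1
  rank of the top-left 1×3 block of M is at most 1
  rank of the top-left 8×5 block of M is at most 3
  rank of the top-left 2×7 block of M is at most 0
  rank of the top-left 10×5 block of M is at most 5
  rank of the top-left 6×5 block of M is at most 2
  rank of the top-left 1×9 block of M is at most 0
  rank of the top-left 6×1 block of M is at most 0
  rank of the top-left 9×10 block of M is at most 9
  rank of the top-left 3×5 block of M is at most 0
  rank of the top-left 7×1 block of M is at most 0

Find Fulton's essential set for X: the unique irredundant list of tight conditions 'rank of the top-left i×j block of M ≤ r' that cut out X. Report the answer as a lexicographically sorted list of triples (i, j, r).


Rank table r_w(10×10) implied by the 19 constraints:

  row 1: 0  0  0  0  0  0  0  0  0  1
  row 2: 0  0  0  0  0  0  0  1  1  2
  row 3: 0  0  0  0  0  1  1  2  2  3
  row 4: 0  0  0  1  1  2  2  3  3  4
  row 5: 0  0  0  1  1  2  3  4  4  5
  row 6: 0  1  1  2  2  3  4  5  5  6
  row 7: 0  1  1  2  3  4  5  6  6  7
  row 8: 0  1  1  2  3  4  5  6  7  8
  row 9: 1  2  2  3  4  5  6  7  8  9
  row 10: 1  2  3  4  5  6  7  8  9  10

so w = (10, 8, 6, 4, 7, 2, 5, 9, 1, 3).

Rothe diagram D(w) (33 cells), 7 SE-corners (essential conditions):

[(1, 9, 0), (2, 7, 0), (3, 5, 0), (5, 3, 0), (5, 5, 1), (8, 1, 0), (8, 3, 1)]


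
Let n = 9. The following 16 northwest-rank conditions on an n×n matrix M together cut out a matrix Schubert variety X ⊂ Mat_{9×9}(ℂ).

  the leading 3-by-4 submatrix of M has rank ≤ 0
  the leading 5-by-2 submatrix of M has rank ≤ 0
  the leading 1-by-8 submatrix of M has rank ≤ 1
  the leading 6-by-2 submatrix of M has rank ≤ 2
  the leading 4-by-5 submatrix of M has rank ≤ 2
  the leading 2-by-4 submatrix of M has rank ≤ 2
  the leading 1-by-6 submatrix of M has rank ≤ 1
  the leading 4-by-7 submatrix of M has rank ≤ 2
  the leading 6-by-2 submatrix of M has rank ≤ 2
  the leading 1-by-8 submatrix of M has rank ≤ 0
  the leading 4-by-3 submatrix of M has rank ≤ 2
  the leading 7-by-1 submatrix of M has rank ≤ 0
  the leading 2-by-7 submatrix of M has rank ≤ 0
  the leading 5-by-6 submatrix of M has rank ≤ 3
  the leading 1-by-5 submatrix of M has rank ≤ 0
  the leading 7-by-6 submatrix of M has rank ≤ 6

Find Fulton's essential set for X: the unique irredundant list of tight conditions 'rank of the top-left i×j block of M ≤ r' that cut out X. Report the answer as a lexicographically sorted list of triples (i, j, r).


Reconstructing r_w from the 16 given conditions:

  i=1: 0 | 0 | 0 | 0 | 0 | 0 | 0 | 0 | 1
  i=2: 0 | 0 | 0 | 0 | 0 | 0 | 0 | 1 | 2
  i=3: 0 | 0 | 0 | 0 | 1 | 1 | 1 | 2 | 3
  i=4: 0 | 0 | 1 | 1 | 2 | 2 | 2 | 3 | 4
  i=5: 0 | 0 | 1 | 2 | 3 | 3 | 3 | 4 | 5
  i=6: 0 | 1 | 2 | 3 | 4 | 4 | 4 | 5 | 6
  i=7: 0 | 1 | 2 | 3 | 4 | 5 | 5 | 6 | 7
  i=8: 1 | 2 | 3 | 4 | 5 | 6 | 6 | 7 | 8
  i=9: 1 | 2 | 3 | 4 | 5 | 6 | 7 | 8 | 9

reading off 1-entries of Δ²R: w = (9, 8, 5, 3, 4, 2, 6, 1, 7).

ℓ(w)=25; the 5 essential cells (i,j,r):

[(1, 8, 0), (2, 7, 0), (3, 4, 0), (5, 2, 0), (7, 1, 0)]


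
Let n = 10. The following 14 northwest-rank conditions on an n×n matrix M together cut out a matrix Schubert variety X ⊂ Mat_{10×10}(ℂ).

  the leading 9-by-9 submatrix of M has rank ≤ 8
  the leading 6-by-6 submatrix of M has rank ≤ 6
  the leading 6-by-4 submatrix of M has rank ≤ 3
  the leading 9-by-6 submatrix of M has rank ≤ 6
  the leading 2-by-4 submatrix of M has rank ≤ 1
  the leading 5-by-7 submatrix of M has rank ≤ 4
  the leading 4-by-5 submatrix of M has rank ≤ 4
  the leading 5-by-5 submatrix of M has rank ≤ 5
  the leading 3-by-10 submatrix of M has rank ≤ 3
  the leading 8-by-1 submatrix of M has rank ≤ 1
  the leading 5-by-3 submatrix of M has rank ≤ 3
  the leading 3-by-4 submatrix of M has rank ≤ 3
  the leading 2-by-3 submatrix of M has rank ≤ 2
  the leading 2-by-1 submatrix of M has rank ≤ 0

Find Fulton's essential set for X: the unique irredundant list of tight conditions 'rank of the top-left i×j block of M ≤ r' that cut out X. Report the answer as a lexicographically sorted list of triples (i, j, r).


Rank table r_w(10×10) implied by the 14 constraints:

  0, 1, 1, 1, 1, 1, 1, 1, 1, 1
  0, 1, 1, 1, 2, 2, 2, 2, 2, 2
  1, 2, 2, 2, 3, 3, 3, 3, 3, 3
  1, 2, 3, 3, 4, 4, 4, 4, 4, 4
  1, 2, 3, 3, 4, 4, 4, 5, 5, 5
  1, 2, 3, 3, 4, 5, 5, 6, 6, 6
  1, 2, 3, 4, 5, 6, 6, 7, 7, 7
  1, 2, 3, 4, 5, 6, 7, 8, 8, 8
  1, 2, 3, 4, 5, 6, 7, 8, 8, 9
  1, 2, 3, 4, 5, 6, 7, 8, 9, 10

hence w(1..10) = (2, 5, 1, 3, 8, 6, 4, 7, 10, 9).

|D(w)|=9, |Ess(w)|=5:

[(2, 1, 0), (2, 4, 1), (5, 7, 4), (6, 4, 3), (9, 9, 8)]


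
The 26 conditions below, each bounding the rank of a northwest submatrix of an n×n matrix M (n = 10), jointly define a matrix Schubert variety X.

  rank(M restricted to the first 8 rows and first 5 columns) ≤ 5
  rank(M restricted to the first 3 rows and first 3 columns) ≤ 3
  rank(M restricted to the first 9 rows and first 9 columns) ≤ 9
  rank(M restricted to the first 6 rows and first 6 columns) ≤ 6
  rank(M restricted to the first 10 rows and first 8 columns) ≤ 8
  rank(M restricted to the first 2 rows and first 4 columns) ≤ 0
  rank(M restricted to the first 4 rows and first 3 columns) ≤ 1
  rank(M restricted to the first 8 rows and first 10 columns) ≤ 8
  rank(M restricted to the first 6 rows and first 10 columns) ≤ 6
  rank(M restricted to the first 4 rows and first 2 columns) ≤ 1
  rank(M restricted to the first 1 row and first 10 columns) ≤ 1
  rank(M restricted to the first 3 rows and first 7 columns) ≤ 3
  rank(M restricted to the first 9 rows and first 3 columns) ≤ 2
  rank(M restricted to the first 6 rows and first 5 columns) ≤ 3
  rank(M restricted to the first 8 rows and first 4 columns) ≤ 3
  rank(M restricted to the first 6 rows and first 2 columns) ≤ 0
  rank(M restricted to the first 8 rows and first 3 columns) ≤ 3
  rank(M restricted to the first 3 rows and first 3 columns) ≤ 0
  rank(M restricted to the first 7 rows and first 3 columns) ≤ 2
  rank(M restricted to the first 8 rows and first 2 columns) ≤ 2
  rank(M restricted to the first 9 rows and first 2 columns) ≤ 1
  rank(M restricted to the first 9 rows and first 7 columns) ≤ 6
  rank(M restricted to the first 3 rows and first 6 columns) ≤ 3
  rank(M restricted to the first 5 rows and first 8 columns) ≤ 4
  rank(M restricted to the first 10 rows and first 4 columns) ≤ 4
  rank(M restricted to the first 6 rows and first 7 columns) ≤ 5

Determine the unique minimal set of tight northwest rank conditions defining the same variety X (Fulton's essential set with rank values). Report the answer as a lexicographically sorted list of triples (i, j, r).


Rank table r_w(10×10) implied by the 26 constraints:

  row 1: 0 | 0 | 0 | 0 | 1 | 1 | 1 | 1 | 1 | 1
  row 2: 0 | 0 | 0 | 0 | 1 | 2 | 2 | 2 | 2 | 2
  row 3: 0 | 0 | 0 | 1 | 2 | 3 | 3 | 3 | 3 | 3
  row 4: 0 | 0 | 1 | 2 | 3 | 4 | 4 | 4 | 4 | 4
  row 5: 0 | 0 | 1 | 2 | 3 | 4 | 4 | 4 | 5 | 5
  row 6: 0 | 0 | 1 | 2 | 3 | 4 | 5 | 5 | 6 | 6
  row 7: 1 | 1 | 2 | 3 | 4 | 5 | 6 | 6 | 7 | 7
  row 8: 1 | 1 | 2 | 3 | 4 | 5 | 6 | 7 | 8 | 8
  row 9: 1 | 1 | 2 | 3 | 4 | 5 | 6 | 7 | 8 | 9
  row 10: 1 | 2 | 3 | 4 | 5 | 6 | 7 | 8 | 9 | 10

so w = (5, 6, 4, 3, 9, 7, 1, 8, 10, 2).

|D(w)|=21, |Ess(w)|=5:

[(2, 4, 0), (3, 3, 0), (5, 8, 4), (6, 2, 0), (9, 2, 1)]


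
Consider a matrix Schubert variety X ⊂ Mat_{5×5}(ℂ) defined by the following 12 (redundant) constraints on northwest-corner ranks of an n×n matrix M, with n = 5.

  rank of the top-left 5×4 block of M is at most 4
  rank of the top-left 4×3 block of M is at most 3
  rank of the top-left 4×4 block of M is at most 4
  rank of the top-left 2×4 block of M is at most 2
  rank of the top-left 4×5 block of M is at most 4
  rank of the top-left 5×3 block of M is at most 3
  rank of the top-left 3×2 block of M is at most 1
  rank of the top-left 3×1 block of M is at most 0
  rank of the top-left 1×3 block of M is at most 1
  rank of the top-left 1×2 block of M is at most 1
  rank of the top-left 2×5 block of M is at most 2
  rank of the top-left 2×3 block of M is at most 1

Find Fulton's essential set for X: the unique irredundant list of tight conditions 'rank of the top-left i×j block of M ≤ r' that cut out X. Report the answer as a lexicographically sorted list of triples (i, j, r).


Rank table r_w(5×5) implied by the 12 constraints:

  0  1  1  1  1
  0  1  1  2  2
  0  1  2  3  3
  1  2  3  4  4
  1  2  3  4  5

the unique w with this rank table is (2, 4, 3, 1, 5).

Fulton essential set (2 of the 4 Rothe cells):

[(2, 3, 1), (3, 1, 0)]


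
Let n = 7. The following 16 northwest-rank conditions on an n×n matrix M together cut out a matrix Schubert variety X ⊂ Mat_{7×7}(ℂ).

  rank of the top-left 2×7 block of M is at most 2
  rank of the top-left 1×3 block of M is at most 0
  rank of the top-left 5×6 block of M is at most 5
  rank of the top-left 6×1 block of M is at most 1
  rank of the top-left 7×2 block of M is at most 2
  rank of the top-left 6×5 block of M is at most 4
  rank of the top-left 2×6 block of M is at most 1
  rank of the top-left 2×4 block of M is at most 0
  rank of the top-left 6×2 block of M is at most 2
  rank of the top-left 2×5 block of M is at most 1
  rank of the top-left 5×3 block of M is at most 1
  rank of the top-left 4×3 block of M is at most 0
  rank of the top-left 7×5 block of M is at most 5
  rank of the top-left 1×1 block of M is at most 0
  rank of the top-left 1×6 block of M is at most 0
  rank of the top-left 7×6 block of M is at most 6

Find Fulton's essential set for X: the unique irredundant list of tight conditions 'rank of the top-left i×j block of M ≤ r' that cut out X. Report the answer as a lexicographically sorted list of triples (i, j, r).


Rank table r_w(7×7) implied by the 16 constraints:

  0, 0, 0, 0, 0, 0, 1
  0, 0, 0, 0, 1, 1, 2
  0, 0, 0, 1, 2, 2, 3
  0, 0, 0, 1, 2, 3, 4
  1, 1, 1, 2, 3, 4, 5
  1, 2, 2, 3, 4, 5, 6
  1, 2, 3, 4, 5, 6, 7

so w = (7, 5, 4, 6, 1, 2, 3).

D(w) has 16 cells with 3 SE-corners; essential set:

[(1, 6, 0), (2, 4, 0), (4, 3, 0)]


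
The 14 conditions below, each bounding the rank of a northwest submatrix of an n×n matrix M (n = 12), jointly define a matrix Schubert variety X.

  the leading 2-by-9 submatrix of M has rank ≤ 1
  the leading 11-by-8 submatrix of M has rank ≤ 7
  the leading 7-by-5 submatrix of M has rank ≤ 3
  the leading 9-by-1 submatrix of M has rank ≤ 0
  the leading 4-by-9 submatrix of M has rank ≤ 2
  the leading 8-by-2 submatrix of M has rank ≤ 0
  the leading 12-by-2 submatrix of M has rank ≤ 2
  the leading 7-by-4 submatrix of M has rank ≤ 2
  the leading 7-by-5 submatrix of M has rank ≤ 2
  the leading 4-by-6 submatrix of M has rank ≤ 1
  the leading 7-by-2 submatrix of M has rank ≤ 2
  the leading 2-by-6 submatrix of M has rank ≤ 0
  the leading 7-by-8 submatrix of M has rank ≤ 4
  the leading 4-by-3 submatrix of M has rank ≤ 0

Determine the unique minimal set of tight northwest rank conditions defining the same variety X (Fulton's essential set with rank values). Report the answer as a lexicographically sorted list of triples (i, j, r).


Propagating the 14 rank bounds to every northwest block:

  0, 0, 0, 0, 0, 0, 1, 1, 1, 1, 1, 1
  0, 0, 0, 0, 0, 0, 1, 1, 1, 2, 2, 2
  0, 0, 0, 1, 1, 1, 2, 2, 2, 3, 3, 3
  0, 0, 0, 1, 1, 1, 2, 2, 2, 3, 4, 4
  0, 0, 1, 2, 2, 2, 3, 3, 3, 4, 5, 5
  0, 0, 1, 2, 2, 3, 4, 4, 4, 5, 6, 6
  0, 0, 1, 2, 2, 3, 4, 4, 5, 6, 7, 7
  0, 0, 1, 2, 3, 4, 5, 5, 6, 7, 8, 8
  0, 1, 2, 3, 4, 5, 6, 6, 7, 8, 9, 9
  1, 2, 3, 4, 5, 6, 7, 7, 8, 9, 10, 10
  1, 2, 3, 4, 5, 6, 7, 7, 8, 9, 10, 11
  1, 2, 3, 4, 5, 6, 7, 8, 9, 10, 11, 12

second differences of R give the permutation w = (7, 10, 4, 11, 3, 6, 9, 5, 2, 1, 12, 8).

D(w) has 37 cells with 10 SE-corners; essential set:

[(2, 6, 0), (2, 9, 1), (4, 3, 0), (4, 6, 1), (4, 9, 2), (7, 5, 2), (7, 8, 4), (8, 2, 0), (9, 1, 0), (11, 8, 7)]


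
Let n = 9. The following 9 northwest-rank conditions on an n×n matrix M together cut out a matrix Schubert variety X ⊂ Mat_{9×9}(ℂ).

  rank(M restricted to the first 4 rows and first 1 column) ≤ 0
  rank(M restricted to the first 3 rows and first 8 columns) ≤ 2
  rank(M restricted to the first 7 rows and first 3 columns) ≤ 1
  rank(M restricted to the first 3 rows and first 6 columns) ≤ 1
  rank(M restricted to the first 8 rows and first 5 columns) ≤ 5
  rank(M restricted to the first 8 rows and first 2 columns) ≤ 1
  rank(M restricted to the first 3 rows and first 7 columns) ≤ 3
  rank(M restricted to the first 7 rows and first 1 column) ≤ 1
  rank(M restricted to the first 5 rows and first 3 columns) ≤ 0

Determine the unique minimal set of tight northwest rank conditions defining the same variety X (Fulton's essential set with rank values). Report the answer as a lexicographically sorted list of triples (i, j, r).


The tightest implied rank at each (i,j), from the 9 conditions:

  i=1: 0 | 0 | 0 | 1 | 1 | 1 | 1 | 1 | 1
  i=2: 0 | 0 | 0 | 1 | 1 | 1 | 2 | 2 | 2
  i=3: 0 | 0 | 0 | 1 | 1 | 1 | 2 | 2 | 3
  i=4: 0 | 0 | 0 | 1 | 2 | 2 | 3 | 3 | 4
  i=5: 0 | 0 | 0 | 1 | 2 | 3 | 4 | 4 | 5
  i=6: 1 | 1 | 1 | 2 | 3 | 4 | 5 | 5 | 6
  i=7: 1 | 1 | 1 | 2 | 3 | 4 | 5 | 6 | 7
  i=8: 1 | 1 | 2 | 3 | 4 | 5 | 6 | 7 | 8
  i=9: 1 | 2 | 3 | 4 | 5 | 6 | 7 | 8 | 9

reading off 1-entries of Δ²R: w = (4, 7, 9, 5, 6, 1, 8, 3, 2).

5 SE-corners of the 23-cell Rothe diagram give Ess(w):

[(3, 6, 1), (3, 8, 2), (5, 3, 0), (7, 3, 1), (8, 2, 1)]


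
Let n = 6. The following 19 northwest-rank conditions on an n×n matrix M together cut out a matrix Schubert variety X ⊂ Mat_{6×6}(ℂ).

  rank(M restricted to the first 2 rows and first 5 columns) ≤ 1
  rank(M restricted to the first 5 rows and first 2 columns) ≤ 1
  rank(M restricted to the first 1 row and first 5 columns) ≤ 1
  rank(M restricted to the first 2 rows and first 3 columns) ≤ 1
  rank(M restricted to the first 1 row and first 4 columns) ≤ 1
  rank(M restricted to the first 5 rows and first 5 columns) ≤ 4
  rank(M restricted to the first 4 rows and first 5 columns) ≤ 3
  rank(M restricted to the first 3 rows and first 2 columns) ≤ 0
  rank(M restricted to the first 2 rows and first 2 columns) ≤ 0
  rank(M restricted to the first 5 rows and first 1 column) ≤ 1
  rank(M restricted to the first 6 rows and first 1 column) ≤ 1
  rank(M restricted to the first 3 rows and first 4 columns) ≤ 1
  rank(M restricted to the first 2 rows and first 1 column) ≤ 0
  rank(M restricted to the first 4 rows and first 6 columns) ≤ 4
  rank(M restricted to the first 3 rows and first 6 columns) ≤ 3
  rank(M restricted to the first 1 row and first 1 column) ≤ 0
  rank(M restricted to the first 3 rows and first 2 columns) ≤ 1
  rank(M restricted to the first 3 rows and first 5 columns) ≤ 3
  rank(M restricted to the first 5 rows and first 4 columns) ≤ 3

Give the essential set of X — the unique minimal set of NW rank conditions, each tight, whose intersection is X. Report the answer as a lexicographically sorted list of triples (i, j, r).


Reconstructing r_w from the 19 given conditions:

  i=1: 0  0  1  1  1  1
  i=2: 0  0  1  1  1  2
  i=3: 0  0  1  1  2  3
  i=4: 1  1  2  2  3  4
  i=5: 1  1  2  3  4  5
  i=6: 1  2  3  4  5  6

reading off 1-entries of Δ²R: w = (3, 6, 5, 1, 4, 2).

|D(w)|=10, |Ess(w)|=4:

[(2, 5, 1), (3, 2, 0), (3, 4, 1), (5, 2, 1)]


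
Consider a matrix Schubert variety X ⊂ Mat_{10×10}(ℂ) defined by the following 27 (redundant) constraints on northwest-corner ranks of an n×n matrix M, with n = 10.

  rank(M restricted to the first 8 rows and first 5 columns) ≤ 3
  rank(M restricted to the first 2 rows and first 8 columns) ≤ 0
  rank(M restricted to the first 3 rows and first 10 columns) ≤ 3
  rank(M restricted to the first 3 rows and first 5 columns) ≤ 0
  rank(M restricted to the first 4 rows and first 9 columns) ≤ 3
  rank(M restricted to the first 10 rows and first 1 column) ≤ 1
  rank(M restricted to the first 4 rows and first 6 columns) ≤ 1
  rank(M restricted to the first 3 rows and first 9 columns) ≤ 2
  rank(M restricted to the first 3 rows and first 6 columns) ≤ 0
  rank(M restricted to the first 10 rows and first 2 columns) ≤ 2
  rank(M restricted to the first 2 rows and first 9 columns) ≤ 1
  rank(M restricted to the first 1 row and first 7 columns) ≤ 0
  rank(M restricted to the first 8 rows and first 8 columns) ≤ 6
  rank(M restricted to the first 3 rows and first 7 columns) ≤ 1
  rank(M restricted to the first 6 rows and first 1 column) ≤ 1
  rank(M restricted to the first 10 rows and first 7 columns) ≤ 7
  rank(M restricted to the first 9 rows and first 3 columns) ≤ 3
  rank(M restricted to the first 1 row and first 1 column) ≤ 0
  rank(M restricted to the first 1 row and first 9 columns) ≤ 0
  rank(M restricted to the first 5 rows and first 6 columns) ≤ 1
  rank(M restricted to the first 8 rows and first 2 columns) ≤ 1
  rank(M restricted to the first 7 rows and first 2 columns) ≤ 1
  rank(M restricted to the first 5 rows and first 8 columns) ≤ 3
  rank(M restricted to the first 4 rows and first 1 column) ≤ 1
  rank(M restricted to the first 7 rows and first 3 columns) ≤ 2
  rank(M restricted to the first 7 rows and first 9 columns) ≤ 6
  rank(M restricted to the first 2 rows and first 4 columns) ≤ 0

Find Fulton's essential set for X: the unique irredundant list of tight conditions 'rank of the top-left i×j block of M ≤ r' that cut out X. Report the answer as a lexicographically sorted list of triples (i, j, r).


Computing R[i][j] = min implied NW-rank bound (n=10, 27 conditions):

  i=1: 0, 0, 0, 0, 0, 0, 0, 0, 0, 1
  i=2: 0, 0, 0, 0, 0, 0, 0, 0, 1, 2
  i=3: 0, 0, 0, 0, 0, 0, 1, 1, 2, 3
  i=4: 1, 1, 1, 1, 1, 1, 2, 2, 3, 4
  i=5: 1, 1, 1, 1, 1, 1, 2, 3, 4, 5
  i=6: 1, 1, 2, 2, 2, 2, 3, 4, 5, 6
  i=7: 1, 1, 2, 3, 3, 3, 4, 5, 6, 7
  i=8: 1, 1, 2, 3, 3, 4, 5, 6, 7, 8
  i=9: 1, 2, 3, 4, 4, 5, 6, 7, 8, 9
  i=10: 1, 2, 3, 4, 5, 6, 7, 8, 9, 10

hence w(1..10) = (10, 9, 7, 1, 8, 3, 4, 6, 2, 5).

6 SE-corners of the 32-cell Rothe diagram give Ess(w):

[(1, 9, 0), (2, 8, 0), (3, 6, 0), (5, 6, 1), (8, 2, 1), (8, 5, 3)]


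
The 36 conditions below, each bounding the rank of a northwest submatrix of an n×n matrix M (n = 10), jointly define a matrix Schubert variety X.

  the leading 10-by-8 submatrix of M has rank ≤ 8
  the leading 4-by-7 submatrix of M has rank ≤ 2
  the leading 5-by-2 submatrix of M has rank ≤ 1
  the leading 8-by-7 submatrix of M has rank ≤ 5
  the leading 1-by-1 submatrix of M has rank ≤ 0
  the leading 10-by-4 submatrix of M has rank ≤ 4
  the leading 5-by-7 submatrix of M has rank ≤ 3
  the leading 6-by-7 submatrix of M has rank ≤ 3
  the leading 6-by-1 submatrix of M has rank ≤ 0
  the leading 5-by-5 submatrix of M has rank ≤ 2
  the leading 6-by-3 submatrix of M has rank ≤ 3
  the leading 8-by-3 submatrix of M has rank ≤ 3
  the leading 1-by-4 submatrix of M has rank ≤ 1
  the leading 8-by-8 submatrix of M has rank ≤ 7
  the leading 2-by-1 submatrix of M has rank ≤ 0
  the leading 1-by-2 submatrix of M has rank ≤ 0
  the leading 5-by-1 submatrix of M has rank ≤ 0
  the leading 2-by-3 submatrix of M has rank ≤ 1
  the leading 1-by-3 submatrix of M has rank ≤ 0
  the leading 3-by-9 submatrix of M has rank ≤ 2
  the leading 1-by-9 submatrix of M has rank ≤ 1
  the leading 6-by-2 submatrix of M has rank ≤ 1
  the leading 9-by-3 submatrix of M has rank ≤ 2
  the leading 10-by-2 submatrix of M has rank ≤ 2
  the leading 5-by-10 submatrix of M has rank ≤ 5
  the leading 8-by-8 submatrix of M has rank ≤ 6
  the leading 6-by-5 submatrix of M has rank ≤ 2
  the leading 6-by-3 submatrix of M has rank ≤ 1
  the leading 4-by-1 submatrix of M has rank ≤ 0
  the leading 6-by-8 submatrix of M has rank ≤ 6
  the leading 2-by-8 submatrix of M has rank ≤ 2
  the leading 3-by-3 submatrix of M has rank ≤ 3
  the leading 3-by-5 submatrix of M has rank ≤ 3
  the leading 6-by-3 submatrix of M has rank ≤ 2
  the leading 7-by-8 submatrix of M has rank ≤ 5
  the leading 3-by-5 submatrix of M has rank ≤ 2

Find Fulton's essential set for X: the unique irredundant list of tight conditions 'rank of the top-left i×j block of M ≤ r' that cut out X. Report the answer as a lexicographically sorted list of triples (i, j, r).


Propagating the 36 rank bounds to every northwest block:

  R[1]: 0 0 0 1 1 1 1 1 1 1
  R[2]: 0 1 1 2 2 2 2 2 2 2
  R[3]: 0 1 1 2 2 2 2 2 2 3
  R[4]: 0 1 1 2 2 2 2 3 3 4
  R[5]: 0 1 1 2 2 3 3 4 4 5
  R[6]: 0 1 1 2 2 3 3 4 5 6
  R[7]: 1 2 2 3 3 4 4 5 6 7
  R[8]: 1 2 2 3 4 5 5 6 7 8
  R[9]: 1 2 2 3 4 5 6 7 8 9
  R[10]: 1 2 3 4 5 6 7 8 9 10

giving w = (4, 2, 10, 8, 6, 9, 1, 5, 7, 3) via Δ²R.

Fulton essential set (8 of the 25 Rothe cells):

[(1, 3, 0), (3, 9, 2), (4, 7, 2), (6, 1, 0), (6, 3, 1), (6, 5, 2), (6, 7, 3), (9, 3, 2)]


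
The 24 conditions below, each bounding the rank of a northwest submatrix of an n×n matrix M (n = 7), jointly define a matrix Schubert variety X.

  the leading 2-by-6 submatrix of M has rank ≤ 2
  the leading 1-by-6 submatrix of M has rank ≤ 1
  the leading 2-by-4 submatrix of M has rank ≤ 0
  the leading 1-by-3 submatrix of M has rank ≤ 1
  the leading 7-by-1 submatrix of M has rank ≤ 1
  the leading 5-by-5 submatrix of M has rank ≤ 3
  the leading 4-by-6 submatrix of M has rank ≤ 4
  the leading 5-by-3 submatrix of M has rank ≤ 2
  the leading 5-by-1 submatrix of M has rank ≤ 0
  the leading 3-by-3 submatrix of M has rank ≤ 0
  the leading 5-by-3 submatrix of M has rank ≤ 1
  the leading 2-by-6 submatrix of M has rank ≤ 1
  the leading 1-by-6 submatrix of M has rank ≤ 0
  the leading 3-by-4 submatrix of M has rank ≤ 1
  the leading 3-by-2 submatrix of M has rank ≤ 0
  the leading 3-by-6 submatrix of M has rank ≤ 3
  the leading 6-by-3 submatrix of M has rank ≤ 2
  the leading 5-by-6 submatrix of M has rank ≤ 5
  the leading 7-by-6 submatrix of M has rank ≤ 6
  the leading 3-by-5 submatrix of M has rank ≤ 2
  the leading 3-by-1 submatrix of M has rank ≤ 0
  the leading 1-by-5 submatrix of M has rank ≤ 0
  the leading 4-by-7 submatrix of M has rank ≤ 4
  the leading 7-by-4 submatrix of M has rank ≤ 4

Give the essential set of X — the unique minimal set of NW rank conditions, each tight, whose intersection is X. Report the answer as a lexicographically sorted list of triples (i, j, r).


Reconstructing r_w from the 24 given conditions:

  R[1]: 0, 0, 0, 0, 0, 0, 1
  R[2]: 0, 0, 0, 0, 1, 1, 2
  R[3]: 0, 0, 0, 1, 2, 2, 3
  R[4]: 0, 1, 1, 2, 3, 3, 4
  R[5]: 0, 1, 1, 2, 3, 4, 5
  R[6]: 1, 2, 2, 3, 4, 5, 6
  R[7]: 1, 2, 3, 4, 5, 6, 7

second differences of R give the permutation w = (7, 5, 4, 2, 6, 1, 3).

D(w) has 16 cells with 5 SE-corners; essential set:

[(1, 6, 0), (2, 4, 0), (3, 3, 0), (5, 1, 0), (5, 3, 1)]


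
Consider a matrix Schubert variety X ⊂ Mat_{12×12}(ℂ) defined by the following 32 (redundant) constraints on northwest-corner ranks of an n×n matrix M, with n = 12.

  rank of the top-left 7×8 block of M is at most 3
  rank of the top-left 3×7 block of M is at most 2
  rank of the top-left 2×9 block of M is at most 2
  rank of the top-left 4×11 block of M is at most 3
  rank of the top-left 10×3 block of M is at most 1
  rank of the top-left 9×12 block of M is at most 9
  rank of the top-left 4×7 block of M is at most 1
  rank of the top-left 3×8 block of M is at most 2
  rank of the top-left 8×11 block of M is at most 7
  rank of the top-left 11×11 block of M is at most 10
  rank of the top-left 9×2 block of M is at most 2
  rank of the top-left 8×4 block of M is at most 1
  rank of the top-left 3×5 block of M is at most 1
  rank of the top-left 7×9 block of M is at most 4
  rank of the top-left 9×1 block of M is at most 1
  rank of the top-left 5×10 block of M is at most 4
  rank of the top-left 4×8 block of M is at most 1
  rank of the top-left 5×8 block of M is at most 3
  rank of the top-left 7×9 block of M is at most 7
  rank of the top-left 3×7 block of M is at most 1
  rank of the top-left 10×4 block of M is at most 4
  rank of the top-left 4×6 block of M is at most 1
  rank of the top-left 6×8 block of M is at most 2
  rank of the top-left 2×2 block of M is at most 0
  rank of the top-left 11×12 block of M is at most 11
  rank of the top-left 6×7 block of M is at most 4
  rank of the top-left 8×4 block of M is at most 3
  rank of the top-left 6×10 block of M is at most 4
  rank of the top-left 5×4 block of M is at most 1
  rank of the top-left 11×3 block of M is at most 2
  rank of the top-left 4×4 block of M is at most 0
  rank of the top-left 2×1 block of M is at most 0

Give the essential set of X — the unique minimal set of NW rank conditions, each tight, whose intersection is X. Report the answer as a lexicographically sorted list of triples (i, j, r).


Recovering R(i,j) via the rank-extension bound from the 32 conditions:

  i=1: 0 | 0 | 0 | 0 | 1 | 1 | 1 | 1 | 1 | 1 | 1 | 1
  i=2: 0 | 0 | 0 | 0 | 1 | 1 | 1 | 1 | 2 | 2 | 2 | 2
  i=3: 0 | 0 | 0 | 0 | 1 | 1 | 1 | 1 | 2 | 3 | 3 | 3
  i=4: 0 | 0 | 0 | 0 | 1 | 1 | 1 | 1 | 2 | 3 | 3 | 4
  i=5: 1 | 1 | 1 | 1 | 2 | 2 | 2 | 2 | 3 | 4 | 4 | 5
  i=6: 1 | 1 | 1 | 1 | 2 | 2 | 2 | 2 | 3 | 4 | 5 | 6
  i=7: 1 | 1 | 1 | 1 | 2 | 3 | 3 | 3 | 4 | 5 | 6 | 7
  i=8: 1 | 1 | 1 | 1 | 2 | 3 | 4 | 4 | 5 | 6 | 7 | 8
  i=9: 1 | 1 | 1 | 2 | 3 | 4 | 5 | 5 | 6 | 7 | 8 | 9
  i=10: 1 | 1 | 1 | 2 | 3 | 4 | 5 | 6 | 7 | 8 | 9 | 10
  i=11: 1 | 2 | 2 | 3 | 4 | 5 | 6 | 7 | 8 | 9 | 10 | 11
  i=12: 1 | 2 | 3 | 4 | 5 | 6 | 7 | 8 | 9 | 10 | 11 | 12

second differences of R give the permutation w = (5, 9, 10, 12, 1, 11, 6, 7, 4, 8, 2, 3).

Fulton essential set (6 of the 42 Rothe cells):

[(4, 4, 0), (4, 8, 1), (4, 11, 3), (6, 8, 2), (8, 4, 1), (10, 3, 1)]


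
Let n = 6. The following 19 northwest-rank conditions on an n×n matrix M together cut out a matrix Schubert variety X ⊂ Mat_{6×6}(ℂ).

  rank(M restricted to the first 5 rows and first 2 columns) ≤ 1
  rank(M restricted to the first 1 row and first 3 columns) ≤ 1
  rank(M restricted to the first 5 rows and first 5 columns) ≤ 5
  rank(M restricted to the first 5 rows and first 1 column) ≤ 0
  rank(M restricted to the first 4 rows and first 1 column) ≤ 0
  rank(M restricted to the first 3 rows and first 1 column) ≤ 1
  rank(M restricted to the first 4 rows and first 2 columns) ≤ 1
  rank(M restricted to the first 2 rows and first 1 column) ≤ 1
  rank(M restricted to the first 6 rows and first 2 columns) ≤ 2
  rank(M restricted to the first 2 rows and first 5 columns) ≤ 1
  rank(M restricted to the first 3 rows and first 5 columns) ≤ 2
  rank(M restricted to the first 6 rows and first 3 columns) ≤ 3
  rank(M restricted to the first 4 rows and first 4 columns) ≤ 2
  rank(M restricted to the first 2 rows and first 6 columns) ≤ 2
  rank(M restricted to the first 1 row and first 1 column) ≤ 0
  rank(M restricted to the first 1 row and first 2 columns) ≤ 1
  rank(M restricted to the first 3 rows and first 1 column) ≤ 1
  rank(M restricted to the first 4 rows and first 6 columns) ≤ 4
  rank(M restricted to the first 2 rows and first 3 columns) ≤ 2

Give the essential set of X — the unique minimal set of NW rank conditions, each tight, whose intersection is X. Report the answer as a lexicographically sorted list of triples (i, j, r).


Computing R[i][j] = min implied NW-rank bound (n=6, 19 conditions):

  row 1: 0  1  1  1  1  1
  row 2: 0  1  1  1  1  2
  row 3: 0  1  2  2  2  3
  row 4: 0  1  2  2  3  4
  row 5: 0  1  2  3  4  5
  row 6: 1  2  3  4  5  6

so w = (2, 6, 3, 5, 4, 1).

Rothe diagram D(w) (9 cells), 3 SE-corners (essential conditions):

[(2, 5, 1), (4, 4, 2), (5, 1, 0)]


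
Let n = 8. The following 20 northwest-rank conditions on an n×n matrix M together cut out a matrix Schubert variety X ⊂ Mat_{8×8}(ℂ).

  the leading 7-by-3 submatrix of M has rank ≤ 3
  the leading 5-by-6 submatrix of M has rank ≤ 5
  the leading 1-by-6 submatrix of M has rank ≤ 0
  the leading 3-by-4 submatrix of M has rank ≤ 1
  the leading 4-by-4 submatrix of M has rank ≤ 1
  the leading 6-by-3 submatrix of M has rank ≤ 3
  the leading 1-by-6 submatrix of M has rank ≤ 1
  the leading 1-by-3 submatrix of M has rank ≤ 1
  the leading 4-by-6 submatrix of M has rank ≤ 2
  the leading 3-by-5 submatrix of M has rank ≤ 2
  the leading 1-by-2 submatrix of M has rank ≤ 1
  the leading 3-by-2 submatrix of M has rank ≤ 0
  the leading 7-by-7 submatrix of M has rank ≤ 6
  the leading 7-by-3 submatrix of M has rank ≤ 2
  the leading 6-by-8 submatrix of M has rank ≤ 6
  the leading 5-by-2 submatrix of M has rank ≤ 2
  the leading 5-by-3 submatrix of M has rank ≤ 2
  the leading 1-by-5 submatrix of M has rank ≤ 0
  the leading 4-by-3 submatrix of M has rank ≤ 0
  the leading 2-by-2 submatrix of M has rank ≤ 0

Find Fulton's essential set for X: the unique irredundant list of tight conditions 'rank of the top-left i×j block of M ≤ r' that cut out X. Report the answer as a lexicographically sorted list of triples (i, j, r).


Recovering R(i,j) via the rank-extension bound from the 20 conditions:

  R[1]: 0  0  0  0  0  0  1  1
  R[2]: 0  0  0  1  1  1  2  2
  R[3]: 0  0  0  1  2  2  3  3
  R[4]: 0  0  0  1  2  2  3  4
  R[5]: 1  1  1  2  3  3  4  5
  R[6]: 1  2  2  3  4  4  5  6
  R[7]: 1  2  2  3  4  5  6  7
  R[8]: 1  2  3  4  5  6  7  8

second differences of R give the permutation w = (7, 4, 5, 8, 1, 2, 6, 3).

Fulton essential set (4 of the 17 Rothe cells):

[(1, 6, 0), (4, 3, 0), (4, 6, 2), (7, 3, 2)]


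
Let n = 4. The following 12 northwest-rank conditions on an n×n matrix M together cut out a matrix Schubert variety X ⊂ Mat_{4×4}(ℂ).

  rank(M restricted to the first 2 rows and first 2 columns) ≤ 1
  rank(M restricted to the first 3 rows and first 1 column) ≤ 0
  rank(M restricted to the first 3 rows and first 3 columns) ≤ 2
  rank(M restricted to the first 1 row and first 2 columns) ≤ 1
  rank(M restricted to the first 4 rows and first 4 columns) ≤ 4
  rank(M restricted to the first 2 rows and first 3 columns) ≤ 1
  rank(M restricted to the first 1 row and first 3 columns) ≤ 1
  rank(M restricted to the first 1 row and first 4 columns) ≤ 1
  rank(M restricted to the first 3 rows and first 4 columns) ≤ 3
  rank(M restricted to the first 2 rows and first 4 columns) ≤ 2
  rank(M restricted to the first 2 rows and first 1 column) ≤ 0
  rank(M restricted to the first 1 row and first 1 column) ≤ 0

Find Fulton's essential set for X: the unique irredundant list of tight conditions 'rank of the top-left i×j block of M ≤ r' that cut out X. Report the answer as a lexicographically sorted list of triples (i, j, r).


Rank table r_w(4×4) implied by the 12 constraints:

  row 1: 0 | 1 | 1 | 1
  row 2: 0 | 1 | 1 | 2
  row 3: 0 | 1 | 2 | 3
  row 4: 1 | 2 | 3 | 4

reading off 1-entries of Δ²R: w = (2, 4, 3, 1).

|D(w)|=4, |Ess(w)|=2:

[(2, 3, 1), (3, 1, 0)]


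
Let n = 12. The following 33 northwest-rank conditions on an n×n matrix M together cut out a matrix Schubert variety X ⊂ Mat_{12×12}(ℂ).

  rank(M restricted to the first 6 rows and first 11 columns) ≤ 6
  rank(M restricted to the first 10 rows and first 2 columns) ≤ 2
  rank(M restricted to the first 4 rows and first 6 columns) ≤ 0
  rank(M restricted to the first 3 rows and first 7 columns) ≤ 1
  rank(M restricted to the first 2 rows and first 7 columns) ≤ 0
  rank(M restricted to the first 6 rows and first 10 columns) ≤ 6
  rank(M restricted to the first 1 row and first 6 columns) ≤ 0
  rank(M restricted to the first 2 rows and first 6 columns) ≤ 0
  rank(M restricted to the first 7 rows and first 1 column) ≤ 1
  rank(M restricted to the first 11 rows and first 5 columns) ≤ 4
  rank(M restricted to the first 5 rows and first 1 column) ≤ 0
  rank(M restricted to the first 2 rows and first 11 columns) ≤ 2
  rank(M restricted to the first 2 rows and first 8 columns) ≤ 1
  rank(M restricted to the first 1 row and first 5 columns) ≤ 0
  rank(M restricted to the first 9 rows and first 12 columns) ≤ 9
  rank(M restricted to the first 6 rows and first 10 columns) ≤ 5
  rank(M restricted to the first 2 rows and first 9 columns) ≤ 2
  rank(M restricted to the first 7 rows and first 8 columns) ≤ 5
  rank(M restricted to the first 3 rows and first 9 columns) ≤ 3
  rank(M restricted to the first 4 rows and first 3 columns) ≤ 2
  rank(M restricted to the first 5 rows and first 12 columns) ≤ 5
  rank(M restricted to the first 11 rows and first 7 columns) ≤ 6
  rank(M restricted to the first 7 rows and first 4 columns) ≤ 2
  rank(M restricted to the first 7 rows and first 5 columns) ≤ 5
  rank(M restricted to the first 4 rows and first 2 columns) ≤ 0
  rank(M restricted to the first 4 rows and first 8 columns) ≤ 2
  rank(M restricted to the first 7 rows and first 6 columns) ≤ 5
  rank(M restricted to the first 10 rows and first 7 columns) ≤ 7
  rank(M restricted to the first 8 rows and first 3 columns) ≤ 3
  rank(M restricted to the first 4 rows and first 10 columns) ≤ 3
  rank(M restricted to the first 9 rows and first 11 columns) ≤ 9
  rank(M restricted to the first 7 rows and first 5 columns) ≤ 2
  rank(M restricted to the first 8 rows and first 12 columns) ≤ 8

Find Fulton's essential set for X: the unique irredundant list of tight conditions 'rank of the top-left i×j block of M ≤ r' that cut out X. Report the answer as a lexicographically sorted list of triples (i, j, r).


Computing R[i][j] = min implied NW-rank bound (n=12, 33 conditions):

  i=1: 0 0 0 0 0 0 0 1 1 1 1 1
  i=2: 0 0 0 0 0 0 0 1 2 2 2 2
  i=3: 0 0 0 0 0 0 1 2 3 3 3 3
  i=4: 0 0 0 0 0 0 1 2 3 3 4 4
  i=5: 0 1 1 1 1 1 2 3 4 4 5 5
  i=6: 1 2 2 2 2 2 3 4 5 5 6 6
  i=7: 1 2 2 2 2 3 4 5 6 6 7 7
  i=8: 1 2 3 3 3 4 5 6 7 7 8 8
  i=9: 1 2 3 4 4 5 6 7 8 8 9 9
  i=10: 1 2 3 4 4 5 6 7 8 9 10 10
  i=11: 1 2 3 4 4 5 6 7 8 9 10 11
  i=12: 1 2 3 4 5 6 7 8 9 10 11 12

giving w = (8, 9, 7, 11, 2, 1, 6, 3, 4, 10, 12, 5) via Δ²R.

|D(w)|=33, |Ess(w)|=6:

[(2, 7, 0), (4, 6, 0), (4, 10, 3), (5, 1, 0), (7, 5, 2), (11, 5, 4)]


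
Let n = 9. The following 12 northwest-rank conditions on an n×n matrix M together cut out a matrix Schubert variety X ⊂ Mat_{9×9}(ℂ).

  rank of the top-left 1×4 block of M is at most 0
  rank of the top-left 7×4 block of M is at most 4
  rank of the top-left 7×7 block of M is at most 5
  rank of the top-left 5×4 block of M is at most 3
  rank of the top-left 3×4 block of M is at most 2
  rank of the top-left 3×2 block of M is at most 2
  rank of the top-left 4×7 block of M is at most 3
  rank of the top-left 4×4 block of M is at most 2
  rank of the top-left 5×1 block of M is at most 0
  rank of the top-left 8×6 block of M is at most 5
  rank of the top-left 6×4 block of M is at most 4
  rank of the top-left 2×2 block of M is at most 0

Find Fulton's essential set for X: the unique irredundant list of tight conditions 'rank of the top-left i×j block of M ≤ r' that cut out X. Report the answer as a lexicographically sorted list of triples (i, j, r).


The tightest implied rank at each (i,j), from the 12 conditions:

  0 | 0 | 0 | 0 | 1 | 1 | 1 | 1 | 1
  0 | 0 | 1 | 1 | 2 | 2 | 2 | 2 | 2
  0 | 1 | 2 | 2 | 3 | 3 | 3 | 3 | 3
  0 | 1 | 2 | 2 | 3 | 3 | 3 | 4 | 4
  0 | 1 | 2 | 3 | 4 | 4 | 4 | 5 | 5
  1 | 2 | 3 | 4 | 5 | 5 | 5 | 6 | 6
  1 | 2 | 3 | 4 | 5 | 5 | 5 | 6 | 7
  1 | 2 | 3 | 4 | 5 | 5 | 6 | 7 | 8
  1 | 2 | 3 | 4 | 5 | 6 | 7 | 8 | 9

giving w = (5, 3, 2, 8, 4, 1, 9, 7, 6) via Δ²R.

|D(w)|=15, |Ess(w)|=7:

[(1, 4, 0), (2, 2, 0), (4, 4, 2), (4, 7, 3), (5, 1, 0), (7, 7, 5), (8, 6, 5)]


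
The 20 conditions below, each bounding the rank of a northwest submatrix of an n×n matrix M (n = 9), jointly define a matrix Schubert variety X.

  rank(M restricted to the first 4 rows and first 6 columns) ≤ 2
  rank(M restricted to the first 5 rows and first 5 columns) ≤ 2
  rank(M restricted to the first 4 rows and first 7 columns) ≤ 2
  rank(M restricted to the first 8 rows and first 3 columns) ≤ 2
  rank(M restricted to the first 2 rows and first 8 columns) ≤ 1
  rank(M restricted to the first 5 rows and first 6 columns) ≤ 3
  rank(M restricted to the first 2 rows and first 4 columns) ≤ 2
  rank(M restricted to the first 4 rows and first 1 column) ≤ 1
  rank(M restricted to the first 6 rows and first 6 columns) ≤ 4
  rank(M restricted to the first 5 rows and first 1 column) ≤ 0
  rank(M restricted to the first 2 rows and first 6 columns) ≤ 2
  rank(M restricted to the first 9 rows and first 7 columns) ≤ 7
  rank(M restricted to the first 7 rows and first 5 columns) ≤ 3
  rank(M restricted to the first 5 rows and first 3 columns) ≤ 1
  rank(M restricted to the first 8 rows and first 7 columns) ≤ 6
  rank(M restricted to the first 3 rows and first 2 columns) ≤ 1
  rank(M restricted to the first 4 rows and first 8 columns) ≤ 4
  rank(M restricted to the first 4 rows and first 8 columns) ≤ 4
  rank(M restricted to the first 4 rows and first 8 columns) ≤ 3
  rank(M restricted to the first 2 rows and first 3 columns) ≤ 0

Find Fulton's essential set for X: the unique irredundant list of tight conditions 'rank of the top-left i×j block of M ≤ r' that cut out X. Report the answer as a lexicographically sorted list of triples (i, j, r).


Reconstructing r_w from the 20 given conditions:

  0  0  0  1  1  1  1  1  1
  0  0  0  1  1  1  1  1  2
  0  1  1  2  2  2  2  2  3
  0  1  1  2  2  2  2  3  4
  0  1  1  2  2  3  3  4  5
  1  2  2  3  3  4  4  5  6
  1  2  2  3  3  4  5  6  7
  1  2  2  3  4  5  6  7  8
  1  2  3  4  5  6  7  8  9

reading off 1-entries of Δ²R: w = (4, 9, 2, 8, 6, 1, 7, 5, 3).

D(w) has 22 cells with 8 SE-corners; essential set:

[(2, 3, 0), (2, 8, 1), (4, 7, 2), (5, 1, 0), (5, 3, 1), (5, 5, 2), (7, 5, 3), (8, 3, 2)]


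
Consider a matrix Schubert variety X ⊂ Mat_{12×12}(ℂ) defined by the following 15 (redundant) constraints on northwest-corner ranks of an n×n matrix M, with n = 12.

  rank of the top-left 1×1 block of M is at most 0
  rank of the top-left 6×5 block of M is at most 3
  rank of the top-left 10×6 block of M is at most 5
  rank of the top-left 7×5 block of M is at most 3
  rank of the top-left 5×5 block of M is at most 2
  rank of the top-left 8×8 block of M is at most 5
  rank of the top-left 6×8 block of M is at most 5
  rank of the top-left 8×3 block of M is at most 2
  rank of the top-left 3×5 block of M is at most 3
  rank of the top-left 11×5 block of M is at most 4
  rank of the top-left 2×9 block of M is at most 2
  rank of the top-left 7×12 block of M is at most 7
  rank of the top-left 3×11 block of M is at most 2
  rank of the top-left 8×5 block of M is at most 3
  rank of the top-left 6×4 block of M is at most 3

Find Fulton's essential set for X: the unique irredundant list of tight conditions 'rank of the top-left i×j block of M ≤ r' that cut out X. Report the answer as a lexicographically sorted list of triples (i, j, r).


Recovering R(i,j) via the rank-extension bound from the 15 conditions:

  i=1: 0  1  1  1  1  1  1  1  1  1  1  1
  i=2: 1  2  2  2  2  2  2  2  2  2  2  2
  i=3: 1  2  2  2  2  2  2  2  2  2  2  3
  i=4: 1  2  2  2  2  3  3  3  3  3  3  4
  i=5: 1  2  2  2  2  3  4  4  4  4  4  5
  i=6: 1  2  2  3  3  4  5  5  5  5  5  6
  i=7: 1  2  2  3  3  4  5  5  6  6  6  7
  i=8: 1  2  2  3  3  4  5  5  6  7  7  8
  i=9: 1  2  3  4  4  5  6  6  7  8  8  9
  i=10: 1  2  3  4  4  5  6  7  8  9  9  10
  i=11: 1  2  3  4  4  5  6  7  8  9  10  11
  i=12: 1  2  3  4  5  6  7  8  9  10  11  12

hence w(1..12) = (2, 1, 12, 6, 7, 4, 9, 10, 3, 8, 11, 5).

ℓ(w)=25; the 7 essential cells (i,j,r):

[(1, 1, 0), (3, 11, 2), (5, 5, 2), (8, 3, 2), (8, 5, 3), (8, 8, 5), (11, 5, 4)]
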